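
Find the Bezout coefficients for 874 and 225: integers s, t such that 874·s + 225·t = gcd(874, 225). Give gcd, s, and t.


Euclidean algorithm on (874, 225) — divide until remainder is 0:
  874 = 3 · 225 + 199
  225 = 1 · 199 + 26
  199 = 7 · 26 + 17
  26 = 1 · 17 + 9
  17 = 1 · 9 + 8
  9 = 1 · 8 + 1
  8 = 8 · 1 + 0
gcd(874, 225) = 1.
Track Bezout coefficients alongside the remainders: start with r₀ = 874 = a·1 + b·0 (s = 1, t = 0) and r₁ = 225 = a·0 + b·1 (s = 0, t = 1); each new remainder r_{k+1} = r_{k-1} − q_k·r_k inherits s_{k+1} = s_{k-1} − q_k·s_k, t_{k+1} = t_{k-1} − q_k·t_k, so r_k = a·s_k + b·t_k at every step:
  q = 3: r = 199, s = 1 − 3·0 = 1, t = 0 − 3·1 = -3  (check: 874·1 + 225·(-3) = 199)
  q = 1: r = 26, s = 0 − 1·1 = -1, t = 1 − 1·(-3) = 4  (check: 874·(-1) + 225·4 = 26)
  q = 7: r = 17, s = 1 − 7·(-1) = 8, t = -3 − 7·4 = -31  (check: 874·8 + 225·(-31) = 17)
  q = 1: r = 9, s = -1 − 1·8 = -9, t = 4 − 1·(-31) = 35  (check: 874·(-9) + 225·35 = 9)
  q = 1: r = 8, s = 8 − 1·(-9) = 17, t = -31 − 1·35 = -66  (check: 874·17 + 225·(-66) = 8)
  q = 1: r = 1, s = -9 − 1·17 = -26, t = 35 − 1·(-66) = 101  (check: 874·(-26) + 225·101 = 1)
The row with r = 1 (the gcd) gives the Bezout coefficients s = -26, t = 101.
Result: 874 · (-26) + 225 · (101) = 1.

gcd(874, 225) = 1; s = -26, t = 101 (check: 874·(-26) + 225·101 = 1).


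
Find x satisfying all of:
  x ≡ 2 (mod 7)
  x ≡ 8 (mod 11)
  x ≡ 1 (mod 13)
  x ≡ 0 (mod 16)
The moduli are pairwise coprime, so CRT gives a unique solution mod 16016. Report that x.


Product of moduli M = 7 · 11 · 13 · 16 = 16016.
Merge one congruence at a time:
  Start: x ≡ 2 (mod 7).
  Combine with x ≡ 8 (mod 11); new modulus lcm = 77.
    Write x = 2 + 7·t and substitute into x ≡ 8 (mod 11): 7·t ≡ 8 − 2 = 6 (mod 11).
    The inverse of 7 mod 11 is 8 (since 7·8 = 56 = 5·11 + 1), so t ≡ 8·6 = 48 ≡ 4 (mod 11).
    Then x = 2 + 7·4 = 30, valid modulo lcm(7, 11) = 77: x ≡ 30 (mod 77).
  Combine with x ≡ 1 (mod 13); new modulus lcm = 1001.
    Write x = 30 + 77·t and substitute into x ≡ 1 (mod 13): 77·t ≡ 1 − 30 = -29 (mod 13).
    Reduce coefficients mod 13: 12·t ≡ 10 (mod 13).
    The inverse of 12 mod 13 is 12 (since 12·12 = 144 = 11·13 + 1), so t ≡ 12·10 = 120 ≡ 3 (mod 13).
    Then x = 30 + 77·3 = 261, valid modulo lcm(77, 13) = 1001: x ≡ 261 (mod 1001).
  Combine with x ≡ 0 (mod 16); new modulus lcm = 16016.
    Write x = 261 + 1001·t and substitute into x ≡ 0 (mod 16): 1001·t ≡ 0 − 261 = -261 (mod 16).
    Reduce coefficients mod 16: 9·t ≡ 11 (mod 16).
    The inverse of 9 mod 16 is 9 (since 9·9 = 81 = 5·16 + 1), so t ≡ 9·11 = 99 ≡ 3 (mod 16).
    Then x = 261 + 1001·3 = 3264, valid modulo lcm(1001, 16) = 16016: x ≡ 3264 (mod 16016).
Verify against each original: 3264 mod 7 = 2, 3264 mod 11 = 8, 3264 mod 13 = 1, 3264 mod 16 = 0.

x ≡ 3264 (mod 16016).


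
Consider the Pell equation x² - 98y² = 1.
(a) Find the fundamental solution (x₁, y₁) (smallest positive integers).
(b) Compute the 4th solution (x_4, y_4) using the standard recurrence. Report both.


Step 1: Find the fundamental solution (x₁, y₁) of x² - 98y² = 1.
  Expand √98 as a continued fraction. a₀ = ⌊√98⌋ = 9; iterate m_{k+1} = d_k·a_k − m_k, d_{k+1} = (98 − m_{k+1}²)/d_k, a_{k+1} = ⌊(a₀ + m_{k+1})/d_{k+1}⌋ (starting m₀ = 0, d₀ = 1), with convergents p_k = a_k·p_{k-1} + p_{k-2}, q_k = a_k·q_{k-1} + q_{k-2} (p₋₁ = 1, q₋₁ = 0):
  k = 0: a₀ = 9; p₀/q₀ = 9/1; p₀² − 98·q₀² = 81 − 98 = -17.
  k = 1: m = 9, d = 17, a = ⌊(9 + 9)/17⌋ = 1; p/q = (1·9 + 1)/(1·1 + 0) = 10/1; p² − 98·q² = 100 − 98 = 2.
  k = 2: m = 8, d = 2, a = ⌊(9 + 8)/2⌋ = 8; p/q = (8·10 + 9)/(8·1 + 1) = 89/9; p² − 98·q² = 7921 − 7938 = -17.
  k = 3: m = 8, d = 17, a = ⌊(9 + 8)/17⌋ = 1; p/q = (1·89 + 10)/(1·9 + 1) = 99/10; p² − 98·q² = 9801 − 9800 = 1.
  The first convergent with p² − 98·q² = 1 gives the fundamental solution (x₁, y₁) = (99, 10).
Step 2: Apply the recurrence (x_{n+1}, y_{n+1}) = (x₁x_n + 98y₁y_n, x₁y_n + y₁x_n) repeatedly.
  From (x_1, y_1) = (99, 10): x_2 = 99·99 + 98·10·10 = 19601; y_2 = 99·10 + 10·99 = 1980.
  From (x_2, y_2) = (19601, 1980): x_3 = 99·19601 + 98·10·1980 = 3880899; y_3 = 99·1980 + 10·19601 = 392030.
  From (x_3, y_3) = (3880899, 392030): x_4 = 99·3880899 + 98·10·392030 = 768398401; y_4 = 99·392030 + 10·3880899 = 77619960.
Step 3: Verify x_4² - 98·y_4² = 590436102659356801 - 590436102659356800 = 1 (should be 1). ✓

(x_1, y_1) = (99, 10); (x_4, y_4) = (768398401, 77619960).


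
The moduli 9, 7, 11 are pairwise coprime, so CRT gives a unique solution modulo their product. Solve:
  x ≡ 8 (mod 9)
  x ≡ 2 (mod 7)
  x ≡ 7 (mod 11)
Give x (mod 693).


Moduli 9, 7, 11 are pairwise coprime; by CRT there is a unique solution modulo M = 9 · 7 · 11 = 693.
Solve pairwise, accumulating the modulus:
  Start with x ≡ 8 (mod 9).
  Combine with x ≡ 2 (mod 7): since gcd(9, 7) = 1, we get a unique residue mod 63.
    Write x = 8 + 9·t and substitute into x ≡ 2 (mod 7): 9·t ≡ 2 − 8 = -6 (mod 7).
    Reduce coefficients mod 7: 2·t ≡ 1 (mod 7).
    The inverse of 2 mod 7 is 4 (since 2·4 = 8 = 1·7 + 1), so t ≡ 4·1 = 4 ≡ 4 (mod 7).
    Then x = 8 + 9·4 = 44, valid modulo lcm(9, 7) = 63: x ≡ 44 (mod 63).
  Combine with x ≡ 7 (mod 11): since gcd(63, 11) = 1, we get a unique residue mod 693.
    Write x = 44 + 63·t and substitute into x ≡ 7 (mod 11): 63·t ≡ 7 − 44 = -37 (mod 11).
    Reduce coefficients mod 11: 8·t ≡ 7 (mod 11).
    The inverse of 8 mod 11 is 7 (since 8·7 = 56 = 5·11 + 1), so t ≡ 7·7 = 49 ≡ 5 (mod 11).
    Then x = 44 + 63·5 = 359, valid modulo lcm(63, 11) = 693: x ≡ 359 (mod 693).
Verify: 359 mod 9 = 8 ✓, 359 mod 7 = 2 ✓, 359 mod 11 = 7 ✓.

x ≡ 359 (mod 693).


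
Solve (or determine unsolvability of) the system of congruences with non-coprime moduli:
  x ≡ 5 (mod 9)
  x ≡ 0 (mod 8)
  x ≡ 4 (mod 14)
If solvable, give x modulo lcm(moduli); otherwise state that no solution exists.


Moduli 9, 8, 14 are not pairwise coprime, so CRT works modulo lcm(m_i) when all pairwise compatibility conditions hold.
Pairwise compatibility: gcd(m_i, m_j) must divide a_i - a_j for every pair.
Merge one congruence at a time:
  Start: x ≡ 5 (mod 9).
  Combine with x ≡ 0 (mod 8): gcd(9, 8) = 1; 0 - 5 = -5, which IS divisible by 1, so compatible.
    Write x = 5 + 9·t and substitute into x ≡ 0 (mod 8): 9·t ≡ 0 − 5 = -5 (mod 8).
    Reduce coefficients mod 8: 1·t ≡ 3 (mod 8).
    So t ≡ 3 (mod 8).
    Then x = 5 + 9·3 = 32, valid modulo lcm(9, 8) = 72: x ≡ 32 (mod 72).
  Combine with x ≡ 4 (mod 14): gcd(72, 14) = 2; 4 - 32 = -28, which IS divisible by 2, so compatible.
    Write x = 32 + 72·t and substitute into x ≡ 4 (mod 14): 72·t ≡ 4 − 32 = -28 (mod 14).
    Divide the congruence (and modulus) by g = 2: 36·t ≡ -14 (mod 7).
    Reduce coefficients mod 7: 1·t ≡ 0 (mod 7).
    So t ≡ 0 (mod 7).
    Then x = 32 + 72·0 = 32, valid modulo lcm(72, 14) = 504: x ≡ 32 (mod 504).
Verify: 32 mod 9 = 5, 32 mod 8 = 0, 32 mod 14 = 4.

x ≡ 32 (mod 504).


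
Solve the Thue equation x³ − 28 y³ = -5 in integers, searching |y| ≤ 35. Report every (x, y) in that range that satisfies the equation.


The equation is x³ - 28y³ = -5. For fixed y, x³ = 28·y³ − 5, so a solution requires the RHS to be a perfect cube.
Strategy: iterate y from -35 to 35, compute RHS = 28·y³ − 5, and check whether it is a (positive or negative) perfect cube.
Check small values of y:
  y = 0: RHS = -5 is not a perfect cube.
  y = 1: RHS = 23 is not a perfect cube.
  y = -1: RHS = -33 is not a perfect cube.
  y = 2: RHS = 219 is not a perfect cube.
  y = -2: RHS = -229 is not a perfect cube.
  y = 3: RHS = 751 is not a perfect cube.
  y = -3: RHS = -761 is not a perfect cube.
Continuing the search up to |y| = 35 finds no solutions either.
No (x, y) in the scanned range satisfies the equation.

No integer solutions with |y| ≤ 35.


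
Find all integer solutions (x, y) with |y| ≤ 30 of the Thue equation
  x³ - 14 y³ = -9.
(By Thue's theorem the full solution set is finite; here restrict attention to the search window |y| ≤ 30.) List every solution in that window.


The equation is x³ - 14y³ = -9. For fixed y, x³ = 14·y³ − 9, so a solution requires the RHS to be a perfect cube.
Strategy: iterate y from -30 to 30, compute RHS = 14·y³ − 9, and check whether it is a (positive or negative) perfect cube.
Check small values of y:
  y = 0: RHS = -9 is not a perfect cube.
  y = 1: RHS = 5 is not a perfect cube.
  y = -1: RHS = -23 is not a perfect cube.
  y = 2: RHS = 103 is not a perfect cube.
  y = -2: RHS = -121 is not a perfect cube.
  y = 3: RHS = 369 is not a perfect cube.
  y = -3: RHS = -387 is not a perfect cube.
Continuing the search up to |y| = 30 finds no solutions either.
No (x, y) in the scanned range satisfies the equation.

No integer solutions with |y| ≤ 30.


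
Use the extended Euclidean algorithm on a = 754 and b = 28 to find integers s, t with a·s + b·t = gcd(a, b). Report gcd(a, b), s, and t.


Euclidean algorithm on (754, 28) — divide until remainder is 0:
  754 = 26 · 28 + 26
  28 = 1 · 26 + 2
  26 = 13 · 2 + 0
gcd(754, 28) = 2.
Track Bezout coefficients alongside the remainders: start with r₀ = 754 = a·1 + b·0 (s = 1, t = 0) and r₁ = 28 = a·0 + b·1 (s = 0, t = 1); each new remainder r_{k+1} = r_{k-1} − q_k·r_k inherits s_{k+1} = s_{k-1} − q_k·s_k, t_{k+1} = t_{k-1} − q_k·t_k, so r_k = a·s_k + b·t_k at every step:
  q = 26: r = 26, s = 1 − 26·0 = 1, t = 0 − 26·1 = -26  (check: 754·1 + 28·(-26) = 26)
  q = 1: r = 2, s = 0 − 1·1 = -1, t = 1 − 1·(-26) = 27  (check: 754·(-1) + 28·27 = 2)
The row with r = 2 (the gcd) gives the Bezout coefficients s = -1, t = 27.
Result: 754 · (-1) + 28 · (27) = 2.

gcd(754, 28) = 2; s = -1, t = 27 (check: 754·(-1) + 28·27 = 2).


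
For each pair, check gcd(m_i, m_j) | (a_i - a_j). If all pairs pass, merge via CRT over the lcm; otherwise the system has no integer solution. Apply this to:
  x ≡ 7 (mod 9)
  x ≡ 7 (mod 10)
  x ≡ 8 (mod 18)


Moduli 9, 10, 18 are not pairwise coprime, so CRT works modulo lcm(m_i) when all pairwise compatibility conditions hold.
Pairwise compatibility: gcd(m_i, m_j) must divide a_i - a_j for every pair.
Merge one congruence at a time:
  Start: x ≡ 7 (mod 9).
  Combine with x ≡ 7 (mod 10): gcd(9, 10) = 1; 7 - 7 = 0, which IS divisible by 1, so compatible.
    Write x = 7 + 9·t and substitute into x ≡ 7 (mod 10): 9·t ≡ 7 − 7 = 0 (mod 10).
    The inverse of 9 mod 10 is 9 (since 9·9 = 81 = 8·10 + 1), so t ≡ 9·0 = 0 ≡ 0 (mod 10).
    Then x = 7 + 9·0 = 7, valid modulo lcm(9, 10) = 90: x ≡ 7 (mod 90).
  Combine with x ≡ 8 (mod 18): gcd(90, 18) = 18, and 8 - 7 = 1 is NOT divisible by 18.
    ⇒ system is inconsistent (no integer solution).

No solution (the system is inconsistent).


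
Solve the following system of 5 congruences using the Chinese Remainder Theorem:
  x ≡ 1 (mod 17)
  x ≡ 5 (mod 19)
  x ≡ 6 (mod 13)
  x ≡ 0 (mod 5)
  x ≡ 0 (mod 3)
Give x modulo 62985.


Product of moduli M = 17 · 19 · 13 · 5 · 3 = 62985.
Merge one congruence at a time:
  Start: x ≡ 1 (mod 17).
  Combine with x ≡ 5 (mod 19); new modulus lcm = 323.
    Write x = 1 + 17·t and substitute into x ≡ 5 (mod 19): 17·t ≡ 5 − 1 = 4 (mod 19).
    The inverse of 17 mod 19 is 9 (since 17·9 = 153 = 8·19 + 1), so t ≡ 9·4 = 36 ≡ 17 (mod 19).
    Then x = 1 + 17·17 = 290, valid modulo lcm(17, 19) = 323: x ≡ 290 (mod 323).
  Combine with x ≡ 6 (mod 13); new modulus lcm = 4199.
    Write x = 290 + 323·t and substitute into x ≡ 6 (mod 13): 323·t ≡ 6 − 290 = -284 (mod 13).
    Reduce coefficients mod 13: 11·t ≡ 2 (mod 13).
    The inverse of 11 mod 13 is 6 (since 11·6 = 66 = 5·13 + 1), so t ≡ 6·2 = 12 ≡ 12 (mod 13).
    Then x = 290 + 323·12 = 4166, valid modulo lcm(323, 13) = 4199: x ≡ 4166 (mod 4199).
  Combine with x ≡ 0 (mod 5); new modulus lcm = 20995.
    Write x = 4166 + 4199·t and substitute into x ≡ 0 (mod 5): 4199·t ≡ 0 − 4166 = -4166 (mod 5).
    Reduce coefficients mod 5: 4·t ≡ 4 (mod 5).
    The inverse of 4 mod 5 is 4 (since 4·4 = 16 = 3·5 + 1), so t ≡ 4·4 = 16 ≡ 1 (mod 5).
    Then x = 4166 + 4199·1 = 8365, valid modulo lcm(4199, 5) = 20995: x ≡ 8365 (mod 20995).
  Combine with x ≡ 0 (mod 3); new modulus lcm = 62985.
    Write x = 8365 + 20995·t and substitute into x ≡ 0 (mod 3): 20995·t ≡ 0 − 8365 = -8365 (mod 3).
    Reduce coefficients mod 3: 1·t ≡ 2 (mod 3).
    So t ≡ 2 (mod 3).
    Then x = 8365 + 20995·2 = 50355, valid modulo lcm(20995, 3) = 62985: x ≡ 50355 (mod 62985).
Verify against each original: 50355 mod 17 = 1, 50355 mod 19 = 5, 50355 mod 13 = 6, 50355 mod 5 = 0, 50355 mod 3 = 0.

x ≡ 50355 (mod 62985).


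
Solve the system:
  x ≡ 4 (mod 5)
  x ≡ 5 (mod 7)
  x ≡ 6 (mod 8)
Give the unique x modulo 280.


Moduli 5, 7, 8 are pairwise coprime; by CRT there is a unique solution modulo M = 5 · 7 · 8 = 280.
Solve pairwise, accumulating the modulus:
  Start with x ≡ 4 (mod 5).
  Combine with x ≡ 5 (mod 7): since gcd(5, 7) = 1, we get a unique residue mod 35.
    Write x = 4 + 5·t and substitute into x ≡ 5 (mod 7): 5·t ≡ 5 − 4 = 1 (mod 7).
    The inverse of 5 mod 7 is 3 (since 5·3 = 15 = 2·7 + 1), so t ≡ 3·1 = 3 ≡ 3 (mod 7).
    Then x = 4 + 5·3 = 19, valid modulo lcm(5, 7) = 35: x ≡ 19 (mod 35).
  Combine with x ≡ 6 (mod 8): since gcd(35, 8) = 1, we get a unique residue mod 280.
    Write x = 19 + 35·t and substitute into x ≡ 6 (mod 8): 35·t ≡ 6 − 19 = -13 (mod 8).
    Reduce coefficients mod 8: 3·t ≡ 3 (mod 8).
    The inverse of 3 mod 8 is 3 (since 3·3 = 9 = 1·8 + 1), so t ≡ 3·3 = 9 ≡ 1 (mod 8).
    Then x = 19 + 35·1 = 54, valid modulo lcm(35, 8) = 280: x ≡ 54 (mod 280).
Verify: 54 mod 5 = 4 ✓, 54 mod 7 = 5 ✓, 54 mod 8 = 6 ✓.

x ≡ 54 (mod 280).


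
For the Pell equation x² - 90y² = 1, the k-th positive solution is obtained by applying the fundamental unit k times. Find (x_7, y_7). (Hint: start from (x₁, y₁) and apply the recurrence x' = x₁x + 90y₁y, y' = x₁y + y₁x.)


Step 1: Find the fundamental solution (x₁, y₁) of x² - 90y² = 1.
  Expand √90 as a continued fraction. a₀ = ⌊√90⌋ = 9; iterate m_{k+1} = d_k·a_k − m_k, d_{k+1} = (90 − m_{k+1}²)/d_k, a_{k+1} = ⌊(a₀ + m_{k+1})/d_{k+1}⌋ (starting m₀ = 0, d₀ = 1), with convergents p_k = a_k·p_{k-1} + p_{k-2}, q_k = a_k·q_{k-1} + q_{k-2} (p₋₁ = 1, q₋₁ = 0):
  k = 0: a₀ = 9; p₀/q₀ = 9/1; p₀² − 90·q₀² = 81 − 90 = -9.
  k = 1: m = 9, d = 9, a = ⌊(9 + 9)/9⌋ = 2; p/q = (2·9 + 1)/(2·1 + 0) = 19/2; p² − 90·q² = 361 − 360 = 1.
  The first convergent with p² − 90·q² = 1 gives the fundamental solution (x₁, y₁) = (19, 2).
Step 2: Apply the recurrence (x_{n+1}, y_{n+1}) = (x₁x_n + 90y₁y_n, x₁y_n + y₁x_n) repeatedly.
  From (x_1, y_1) = (19, 2): x_2 = 19·19 + 90·2·2 = 721; y_2 = 19·2 + 2·19 = 76.
  From (x_2, y_2) = (721, 76): x_3 = 19·721 + 90·2·76 = 27379; y_3 = 19·76 + 2·721 = 2886.
  From (x_3, y_3) = (27379, 2886): x_4 = 19·27379 + 90·2·2886 = 1039681; y_4 = 19·2886 + 2·27379 = 109592.
  From (x_4, y_4) = (1039681, 109592): x_5 = 19·1039681 + 90·2·109592 = 39480499; y_5 = 19·109592 + 2·1039681 = 4161610.
  From (x_5, y_5) = (39480499, 4161610): x_6 = 19·39480499 + 90·2·4161610 = 1499219281; y_6 = 19·4161610 + 2·39480499 = 158031588.
  From (x_6, y_6) = (1499219281, 158031588): x_7 = 19·1499219281 + 90·2·158031588 = 56930852179; y_7 = 19·158031588 + 2·1499219281 = 6001038734.
Step 3: Verify x_7² - 90·y_7² = 3241121929827149048041 - 3241121929827149048040 = 1 (should be 1). ✓

(x_1, y_1) = (19, 2); (x_7, y_7) = (56930852179, 6001038734).


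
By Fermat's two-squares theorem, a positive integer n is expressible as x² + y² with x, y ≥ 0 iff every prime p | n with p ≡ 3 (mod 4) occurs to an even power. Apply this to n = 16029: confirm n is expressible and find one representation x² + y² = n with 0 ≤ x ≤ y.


Step 1: Factor n = 16029 = 3^2 · 13 · 137.
Step 2: Check the mod-4 condition on each prime factor: 3 ≡ 3 (mod 4), exponent 2 (must be even); 13 ≡ 1 (mod 4), exponent 1; 137 ≡ 1 (mod 4), exponent 1.
All primes ≡ 3 (mod 4) appear to even exponent (or don't appear), so by the two-squares theorem n IS expressible as a sum of two squares.
Step 3: Build a representation. Group n = k² · m with k = 3 and m = 13 · 137 = 1781 (a product of primes ≡ 1 (mod 4)); a representation of m scales to one of n via (k·x)² + (k·y)² = k²(x² + y²). Each prime p ≡ 1 (mod 4) is itself a sum of two squares; find a² by testing p − a² for a perfect square:
  13: 13 − 1² = 12, 13 − 2² = 9 = 3² ⇒ 13 = 2² + 3².
  137: 137 − 1² = 136, 137 − 2² = 133, 137 − 3² = 128, 137 − 4² = 121 = 11² ⇒ 137 = 4² + 11².
  Combine using the Brahmagupta–Fibonacci identity (a² + b²)(c² + d²) = (ac − bd)² + (ad + bc)² = (ac + bd)² + (ad − bc)²:
  13 · 137 = 1781: from (2² + 3²)(4² + 11²), take (2·4 − 3·11, 2·11 + 3·4) = (8 − 33, 22 + 12) = (-25, 34); dropping signs (only squares matter) gives (25, 34); check 25² + 34² = 625 + 1156 = 1781 ✓.
  Scale by k = 3: (3·25, 3·34) = (75, 102).
Step 4: Order so x ≤ y and verify: 75² + 102² = 5625 + 10404 = 16029 = n. ✓

n = 16029 = 75² + 102² (one valid representation with x ≤ y).


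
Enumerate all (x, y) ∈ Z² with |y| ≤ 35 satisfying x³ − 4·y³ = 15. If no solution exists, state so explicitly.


The equation is x³ - 4y³ = 15. For fixed y, x³ = 4·y³ + 15, so a solution requires the RHS to be a perfect cube.
Strategy: iterate y from -35 to 35, compute RHS = 4·y³ + 15, and check whether it is a (positive or negative) perfect cube.
Check small values of y:
  y = 0: RHS = 15 is not a perfect cube.
  y = 1: RHS = 19 is not a perfect cube.
  y = -1: RHS = 11 is not a perfect cube.
  y = 2: RHS = 47 is not a perfect cube.
  y = -2: RHS = -17 is not a perfect cube.
  y = 3: RHS = 123 is not a perfect cube.
  y = -3: RHS = -93 is not a perfect cube.
Continuing the search up to |y| = 35 finds no solutions either.
No (x, y) in the scanned range satisfies the equation.

No integer solutions with |y| ≤ 35.


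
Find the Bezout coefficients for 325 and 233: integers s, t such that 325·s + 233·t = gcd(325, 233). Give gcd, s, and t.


Euclidean algorithm on (325, 233) — divide until remainder is 0:
  325 = 1 · 233 + 92
  233 = 2 · 92 + 49
  92 = 1 · 49 + 43
  49 = 1 · 43 + 6
  43 = 7 · 6 + 1
  6 = 6 · 1 + 0
gcd(325, 233) = 1.
Track Bezout coefficients alongside the remainders: start with r₀ = 325 = a·1 + b·0 (s = 1, t = 0) and r₁ = 233 = a·0 + b·1 (s = 0, t = 1); each new remainder r_{k+1} = r_{k-1} − q_k·r_k inherits s_{k+1} = s_{k-1} − q_k·s_k, t_{k+1} = t_{k-1} − q_k·t_k, so r_k = a·s_k + b·t_k at every step:
  q = 1: r = 92, s = 1 − 1·0 = 1, t = 0 − 1·1 = -1  (check: 325·1 + 233·(-1) = 92)
  q = 2: r = 49, s = 0 − 2·1 = -2, t = 1 − 2·(-1) = 3  (check: 325·(-2) + 233·3 = 49)
  q = 1: r = 43, s = 1 − 1·(-2) = 3, t = -1 − 1·3 = -4  (check: 325·3 + 233·(-4) = 43)
  q = 1: r = 6, s = -2 − 1·3 = -5, t = 3 − 1·(-4) = 7  (check: 325·(-5) + 233·7 = 6)
  q = 7: r = 1, s = 3 − 7·(-5) = 38, t = -4 − 7·7 = -53  (check: 325·38 + 233·(-53) = 1)
The row with r = 1 (the gcd) gives the Bezout coefficients s = 38, t = -53.
Result: 325 · (38) + 233 · (-53) = 1.

gcd(325, 233) = 1; s = 38, t = -53 (check: 325·38 + 233·(-53) = 1).


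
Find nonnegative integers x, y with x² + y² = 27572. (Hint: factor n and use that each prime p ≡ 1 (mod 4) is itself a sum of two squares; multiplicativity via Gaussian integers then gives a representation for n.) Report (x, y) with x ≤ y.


Step 1: Factor n = 27572 = 2^2 · 61 · 113.
Step 2: Check the mod-4 condition on each prime factor: 2 = 2 (special); 61 ≡ 1 (mod 4), exponent 1; 113 ≡ 1 (mod 4), exponent 1.
All primes ≡ 3 (mod 4) appear to even exponent (or don't appear), so by the two-squares theorem n IS expressible as a sum of two squares.
Step 3: Build a representation. Group n = k² · m with k = 2 and m = 61 · 113 = 6893 (a product of primes ≡ 1 (mod 4)); a representation of m scales to one of n via (k·x)² + (k·y)² = k²(x² + y²). Each prime p ≡ 1 (mod 4) is itself a sum of two squares; find a² by testing p − a² for a perfect square:
  61: 61 − 1² = 60, 61 − 2² = 57, 61 − 3² = 52, 61 − 4² = 45, 61 − 5² = 36 = 6² ⇒ 61 = 5² + 6².
  113: 113 − 1² = 112, 113 − 2² = 109, 113 − 3² = 104, 113 − 4² = 97, 113 − 5² = 88, 113 − 6² = 77, 113 − 7² = 64 = 8² ⇒ 113 = 7² + 8².
  Combine using the Brahmagupta–Fibonacci identity (a² + b²)(c² + d²) = (ac − bd)² + (ad + bc)² = (ac + bd)² + (ad − bc)²:
  61 · 113 = 6893: from (5² + 6²)(7² + 8²), take (5·7 − 6·8, 5·8 + 6·7) = (35 − 48, 40 + 42) = (-13, 82); dropping signs (only squares matter) gives (13, 82); check 13² + 82² = 169 + 6724 = 6893 ✓.
  Scale by k = 2: (2·13, 2·82) = (26, 164).
Step 4: Order so x ≤ y and verify: 26² + 164² = 676 + 26896 = 27572 = n. ✓

n = 27572 = 26² + 164² (one valid representation with x ≤ y).


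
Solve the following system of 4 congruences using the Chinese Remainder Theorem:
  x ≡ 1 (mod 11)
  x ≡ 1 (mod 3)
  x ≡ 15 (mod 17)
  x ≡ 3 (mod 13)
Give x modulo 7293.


Product of moduli M = 11 · 3 · 17 · 13 = 7293.
Merge one congruence at a time:
  Start: x ≡ 1 (mod 11).
  Combine with x ≡ 1 (mod 3); new modulus lcm = 33.
    Write x = 1 + 11·t and substitute into x ≡ 1 (mod 3): 11·t ≡ 1 − 1 = 0 (mod 3).
    Reduce coefficients mod 3: 2·t ≡ 0 (mod 3).
    The inverse of 2 mod 3 is 2 (since 2·2 = 4 = 1·3 + 1), so t ≡ 2·0 = 0 ≡ 0 (mod 3).
    Then x = 1 + 11·0 = 1, valid modulo lcm(11, 3) = 33: x ≡ 1 (mod 33).
  Combine with x ≡ 15 (mod 17); new modulus lcm = 561.
    Write x = 1 + 33·t and substitute into x ≡ 15 (mod 17): 33·t ≡ 15 − 1 = 14 (mod 17).
    Reduce coefficients mod 17: 16·t ≡ 14 (mod 17).
    The inverse of 16 mod 17 is 16 (since 16·16 = 256 = 15·17 + 1), so t ≡ 16·14 = 224 ≡ 3 (mod 17).
    Then x = 1 + 33·3 = 100, valid modulo lcm(33, 17) = 561: x ≡ 100 (mod 561).
  Combine with x ≡ 3 (mod 13); new modulus lcm = 7293.
    Write x = 100 + 561·t and substitute into x ≡ 3 (mod 13): 561·t ≡ 3 − 100 = -97 (mod 13).
    Reduce coefficients mod 13: 2·t ≡ 7 (mod 13).
    The inverse of 2 mod 13 is 7 (since 2·7 = 14 = 1·13 + 1), so t ≡ 7·7 = 49 ≡ 10 (mod 13).
    Then x = 100 + 561·10 = 5710, valid modulo lcm(561, 13) = 7293: x ≡ 5710 (mod 7293).
Verify against each original: 5710 mod 11 = 1, 5710 mod 3 = 1, 5710 mod 17 = 15, 5710 mod 13 = 3.

x ≡ 5710 (mod 7293).


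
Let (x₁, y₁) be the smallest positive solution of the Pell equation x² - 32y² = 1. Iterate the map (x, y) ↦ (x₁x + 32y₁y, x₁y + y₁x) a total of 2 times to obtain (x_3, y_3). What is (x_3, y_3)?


Step 1: Find the fundamental solution (x₁, y₁) of x² - 32y² = 1.
  Expand √32 as a continued fraction. a₀ = ⌊√32⌋ = 5; iterate m_{k+1} = d_k·a_k − m_k, d_{k+1} = (32 − m_{k+1}²)/d_k, a_{k+1} = ⌊(a₀ + m_{k+1})/d_{k+1}⌋ (starting m₀ = 0, d₀ = 1), with convergents p_k = a_k·p_{k-1} + p_{k-2}, q_k = a_k·q_{k-1} + q_{k-2} (p₋₁ = 1, q₋₁ = 0):
  k = 0: a₀ = 5; p₀/q₀ = 5/1; p₀² − 32·q₀² = 25 − 32 = -7.
  k = 1: m = 5, d = 7, a = ⌊(5 + 5)/7⌋ = 1; p/q = (1·5 + 1)/(1·1 + 0) = 6/1; p² − 32·q² = 36 − 32 = 4.
  k = 2: m = 2, d = 4, a = ⌊(5 + 2)/4⌋ = 1; p/q = (1·6 + 5)/(1·1 + 1) = 11/2; p² − 32·q² = 121 − 128 = -7.
  k = 3: m = 2, d = 7, a = ⌊(5 + 2)/7⌋ = 1; p/q = (1·11 + 6)/(1·2 + 1) = 17/3; p² − 32·q² = 289 − 288 = 1.
  The first convergent with p² − 32·q² = 1 gives the fundamental solution (x₁, y₁) = (17, 3).
Step 2: Apply the recurrence (x_{n+1}, y_{n+1}) = (x₁x_n + 32y₁y_n, x₁y_n + y₁x_n) repeatedly.
  From (x_1, y_1) = (17, 3): x_2 = 17·17 + 32·3·3 = 577; y_2 = 17·3 + 3·17 = 102.
  From (x_2, y_2) = (577, 102): x_3 = 17·577 + 32·3·102 = 19601; y_3 = 17·102 + 3·577 = 3465.
Step 3: Verify x_3² - 32·y_3² = 384199201 - 384199200 = 1 (should be 1). ✓

(x_1, y_1) = (17, 3); (x_3, y_3) = (19601, 3465).


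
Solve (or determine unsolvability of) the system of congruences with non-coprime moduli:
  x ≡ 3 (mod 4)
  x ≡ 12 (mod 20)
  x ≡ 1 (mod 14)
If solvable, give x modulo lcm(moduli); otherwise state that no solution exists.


Moduli 4, 20, 14 are not pairwise coprime, so CRT works modulo lcm(m_i) when all pairwise compatibility conditions hold.
Pairwise compatibility: gcd(m_i, m_j) must divide a_i - a_j for every pair.
Merge one congruence at a time:
  Start: x ≡ 3 (mod 4).
  Combine with x ≡ 12 (mod 20): gcd(4, 20) = 4, and 12 - 3 = 9 is NOT divisible by 4.
    ⇒ system is inconsistent (no integer solution).

No solution (the system is inconsistent).


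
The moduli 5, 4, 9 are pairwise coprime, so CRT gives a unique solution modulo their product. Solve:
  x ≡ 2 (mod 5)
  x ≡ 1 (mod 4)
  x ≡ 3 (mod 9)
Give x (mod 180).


Moduli 5, 4, 9 are pairwise coprime; by CRT there is a unique solution modulo M = 5 · 4 · 9 = 180.
Solve pairwise, accumulating the modulus:
  Start with x ≡ 2 (mod 5).
  Combine with x ≡ 1 (mod 4): since gcd(5, 4) = 1, we get a unique residue mod 20.
    Write x = 2 + 5·t and substitute into x ≡ 1 (mod 4): 5·t ≡ 1 − 2 = -1 (mod 4).
    Reduce coefficients mod 4: 1·t ≡ 3 (mod 4).
    So t ≡ 3 (mod 4).
    Then x = 2 + 5·3 = 17, valid modulo lcm(5, 4) = 20: x ≡ 17 (mod 20).
  Combine with x ≡ 3 (mod 9): since gcd(20, 9) = 1, we get a unique residue mod 180.
    Write x = 17 + 20·t and substitute into x ≡ 3 (mod 9): 20·t ≡ 3 − 17 = -14 (mod 9).
    Reduce coefficients mod 9: 2·t ≡ 4 (mod 9).
    The inverse of 2 mod 9 is 5 (since 2·5 = 10 = 1·9 + 1), so t ≡ 5·4 = 20 ≡ 2 (mod 9).
    Then x = 17 + 20·2 = 57, valid modulo lcm(20, 9) = 180: x ≡ 57 (mod 180).
Verify: 57 mod 5 = 2 ✓, 57 mod 4 = 1 ✓, 57 mod 9 = 3 ✓.

x ≡ 57 (mod 180).


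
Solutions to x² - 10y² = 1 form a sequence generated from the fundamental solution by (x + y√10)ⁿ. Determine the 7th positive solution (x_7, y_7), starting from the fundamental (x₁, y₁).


Step 1: Find the fundamental solution (x₁, y₁) of x² - 10y² = 1.
  Expand √10 as a continued fraction. a₀ = ⌊√10⌋ = 3; iterate m_{k+1} = d_k·a_k − m_k, d_{k+1} = (10 − m_{k+1}²)/d_k, a_{k+1} = ⌊(a₀ + m_{k+1})/d_{k+1}⌋ (starting m₀ = 0, d₀ = 1), with convergents p_k = a_k·p_{k-1} + p_{k-2}, q_k = a_k·q_{k-1} + q_{k-2} (p₋₁ = 1, q₋₁ = 0):
  k = 0: a₀ = 3; p₀/q₀ = 3/1; p₀² − 10·q₀² = 9 − 10 = -1.
  k = 1: m = 3, d = 1, a = ⌊(3 + 3)/1⌋ = 6; p/q = (6·3 + 1)/(6·1 + 0) = 19/6; p² − 10·q² = 361 − 360 = 1.
  The first convergent with p² − 10·q² = 1 gives the fundamental solution (x₁, y₁) = (19, 6).
Step 2: Apply the recurrence (x_{n+1}, y_{n+1}) = (x₁x_n + 10y₁y_n, x₁y_n + y₁x_n) repeatedly.
  From (x_1, y_1) = (19, 6): x_2 = 19·19 + 10·6·6 = 721; y_2 = 19·6 + 6·19 = 228.
  From (x_2, y_2) = (721, 228): x_3 = 19·721 + 10·6·228 = 27379; y_3 = 19·228 + 6·721 = 8658.
  From (x_3, y_3) = (27379, 8658): x_4 = 19·27379 + 10·6·8658 = 1039681; y_4 = 19·8658 + 6·27379 = 328776.
  From (x_4, y_4) = (1039681, 328776): x_5 = 19·1039681 + 10·6·328776 = 39480499; y_5 = 19·328776 + 6·1039681 = 12484830.
  From (x_5, y_5) = (39480499, 12484830): x_6 = 19·39480499 + 10·6·12484830 = 1499219281; y_6 = 19·12484830 + 6·39480499 = 474094764.
  From (x_6, y_6) = (1499219281, 474094764): x_7 = 19·1499219281 + 10·6·474094764 = 56930852179; y_7 = 19·474094764 + 6·1499219281 = 18003116202.
Step 3: Verify x_7² - 10·y_7² = 3241121929827149048041 - 3241121929827149048040 = 1 (should be 1). ✓

(x_1, y_1) = (19, 6); (x_7, y_7) = (56930852179, 18003116202).


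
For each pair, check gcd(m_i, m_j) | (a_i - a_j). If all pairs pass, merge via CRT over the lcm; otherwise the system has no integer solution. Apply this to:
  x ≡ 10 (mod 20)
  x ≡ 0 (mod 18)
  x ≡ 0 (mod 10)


Moduli 20, 18, 10 are not pairwise coprime, so CRT works modulo lcm(m_i) when all pairwise compatibility conditions hold.
Pairwise compatibility: gcd(m_i, m_j) must divide a_i - a_j for every pair.
Merge one congruence at a time:
  Start: x ≡ 10 (mod 20).
  Combine with x ≡ 0 (mod 18): gcd(20, 18) = 2; 0 - 10 = -10, which IS divisible by 2, so compatible.
    Write x = 10 + 20·t and substitute into x ≡ 0 (mod 18): 20·t ≡ 0 − 10 = -10 (mod 18).
    Divide the congruence (and modulus) by g = 2: 10·t ≡ -5 (mod 9).
    Reduce coefficients mod 9: 1·t ≡ 4 (mod 9).
    So t ≡ 4 (mod 9).
    Then x = 10 + 20·4 = 90, valid modulo lcm(20, 18) = 180: x ≡ 90 (mod 180).
  Combine with x ≡ 0 (mod 10): gcd(180, 10) = 10; 0 - 90 = -90, which IS divisible by 10, so compatible.
    Write x = 90 + 180·t and substitute into x ≡ 0 (mod 10): 180·t ≡ 0 − 90 = -90 (mod 10).
    Divide the congruence (and modulus) by g = 10: 18·t ≡ -9 (mod 1).
    Modulo 1 every t works; take t = 0.
    Then x = 90 + 180·0 = 90, valid modulo lcm(180, 10) = 180: x ≡ 90 (mod 180).
Verify: 90 mod 20 = 10, 90 mod 18 = 0, 90 mod 10 = 0.

x ≡ 90 (mod 180).


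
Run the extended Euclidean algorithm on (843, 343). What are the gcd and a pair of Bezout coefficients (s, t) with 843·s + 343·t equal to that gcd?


Euclidean algorithm on (843, 343) — divide until remainder is 0:
  843 = 2 · 343 + 157
  343 = 2 · 157 + 29
  157 = 5 · 29 + 12
  29 = 2 · 12 + 5
  12 = 2 · 5 + 2
  5 = 2 · 2 + 1
  2 = 2 · 1 + 0
gcd(843, 343) = 1.
Track Bezout coefficients alongside the remainders: start with r₀ = 843 = a·1 + b·0 (s = 1, t = 0) and r₁ = 343 = a·0 + b·1 (s = 0, t = 1); each new remainder r_{k+1} = r_{k-1} − q_k·r_k inherits s_{k+1} = s_{k-1} − q_k·s_k, t_{k+1} = t_{k-1} − q_k·t_k, so r_k = a·s_k + b·t_k at every step:
  q = 2: r = 157, s = 1 − 2·0 = 1, t = 0 − 2·1 = -2  (check: 843·1 + 343·(-2) = 157)
  q = 2: r = 29, s = 0 − 2·1 = -2, t = 1 − 2·(-2) = 5  (check: 843·(-2) + 343·5 = 29)
  q = 5: r = 12, s = 1 − 5·(-2) = 11, t = -2 − 5·5 = -27  (check: 843·11 + 343·(-27) = 12)
  q = 2: r = 5, s = -2 − 2·11 = -24, t = 5 − 2·(-27) = 59  (check: 843·(-24) + 343·59 = 5)
  q = 2: r = 2, s = 11 − 2·(-24) = 59, t = -27 − 2·59 = -145  (check: 843·59 + 343·(-145) = 2)
  q = 2: r = 1, s = -24 − 2·59 = -142, t = 59 − 2·(-145) = 349  (check: 843·(-142) + 343·349 = 1)
The row with r = 1 (the gcd) gives the Bezout coefficients s = -142, t = 349.
Result: 843 · (-142) + 343 · (349) = 1.

gcd(843, 343) = 1; s = -142, t = 349 (check: 843·(-142) + 343·349 = 1).


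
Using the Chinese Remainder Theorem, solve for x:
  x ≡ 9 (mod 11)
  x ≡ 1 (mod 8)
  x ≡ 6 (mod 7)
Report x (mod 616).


Moduli 11, 8, 7 are pairwise coprime; by CRT there is a unique solution modulo M = 11 · 8 · 7 = 616.
Solve pairwise, accumulating the modulus:
  Start with x ≡ 9 (mod 11).
  Combine with x ≡ 1 (mod 8): since gcd(11, 8) = 1, we get a unique residue mod 88.
    Write x = 9 + 11·t and substitute into x ≡ 1 (mod 8): 11·t ≡ 1 − 9 = -8 (mod 8).
    Reduce coefficients mod 8: 3·t ≡ 0 (mod 8).
    The inverse of 3 mod 8 is 3 (since 3·3 = 9 = 1·8 + 1), so t ≡ 3·0 = 0 ≡ 0 (mod 8).
    Then x = 9 + 11·0 = 9, valid modulo lcm(11, 8) = 88: x ≡ 9 (mod 88).
  Combine with x ≡ 6 (mod 7): since gcd(88, 7) = 1, we get a unique residue mod 616.
    Write x = 9 + 88·t and substitute into x ≡ 6 (mod 7): 88·t ≡ 6 − 9 = -3 (mod 7).
    Reduce coefficients mod 7: 4·t ≡ 4 (mod 7).
    The inverse of 4 mod 7 is 2 (since 4·2 = 8 = 1·7 + 1), so t ≡ 2·4 = 8 ≡ 1 (mod 7).
    Then x = 9 + 88·1 = 97, valid modulo lcm(88, 7) = 616: x ≡ 97 (mod 616).
Verify: 97 mod 11 = 9 ✓, 97 mod 8 = 1 ✓, 97 mod 7 = 6 ✓.

x ≡ 97 (mod 616).


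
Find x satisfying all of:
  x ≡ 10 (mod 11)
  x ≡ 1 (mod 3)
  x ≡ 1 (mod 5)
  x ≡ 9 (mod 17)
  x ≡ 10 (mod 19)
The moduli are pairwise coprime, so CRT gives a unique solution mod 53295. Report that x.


Product of moduli M = 11 · 3 · 5 · 17 · 19 = 53295.
Merge one congruence at a time:
  Start: x ≡ 10 (mod 11).
  Combine with x ≡ 1 (mod 3); new modulus lcm = 33.
    Write x = 10 + 11·t and substitute into x ≡ 1 (mod 3): 11·t ≡ 1 − 10 = -9 (mod 3).
    Reduce coefficients mod 3: 2·t ≡ 0 (mod 3).
    The inverse of 2 mod 3 is 2 (since 2·2 = 4 = 1·3 + 1), so t ≡ 2·0 = 0 ≡ 0 (mod 3).
    Then x = 10 + 11·0 = 10, valid modulo lcm(11, 3) = 33: x ≡ 10 (mod 33).
  Combine with x ≡ 1 (mod 5); new modulus lcm = 165.
    Write x = 10 + 33·t and substitute into x ≡ 1 (mod 5): 33·t ≡ 1 − 10 = -9 (mod 5).
    Reduce coefficients mod 5: 3·t ≡ 1 (mod 5).
    The inverse of 3 mod 5 is 2 (since 3·2 = 6 = 1·5 + 1), so t ≡ 2·1 = 2 ≡ 2 (mod 5).
    Then x = 10 + 33·2 = 76, valid modulo lcm(33, 5) = 165: x ≡ 76 (mod 165).
  Combine with x ≡ 9 (mod 17); new modulus lcm = 2805.
    Write x = 76 + 165·t and substitute into x ≡ 9 (mod 17): 165·t ≡ 9 − 76 = -67 (mod 17).
    Reduce coefficients mod 17: 12·t ≡ 1 (mod 17).
    The inverse of 12 mod 17 is 10 (since 12·10 = 120 = 7·17 + 1), so t ≡ 10·1 = 10 ≡ 10 (mod 17).
    Then x = 76 + 165·10 = 1726, valid modulo lcm(165, 17) = 2805: x ≡ 1726 (mod 2805).
  Combine with x ≡ 10 (mod 19); new modulus lcm = 53295.
    Write x = 1726 + 2805·t and substitute into x ≡ 10 (mod 19): 2805·t ≡ 10 − 1726 = -1716 (mod 19).
    Reduce coefficients mod 19: 12·t ≡ 13 (mod 19).
    The inverse of 12 mod 19 is 8 (since 12·8 = 96 = 5·19 + 1), so t ≡ 8·13 = 104 ≡ 9 (mod 19).
    Then x = 1726 + 2805·9 = 26971, valid modulo lcm(2805, 19) = 53295: x ≡ 26971 (mod 53295).
Verify against each original: 26971 mod 11 = 10, 26971 mod 3 = 1, 26971 mod 5 = 1, 26971 mod 17 = 9, 26971 mod 19 = 10.

x ≡ 26971 (mod 53295).


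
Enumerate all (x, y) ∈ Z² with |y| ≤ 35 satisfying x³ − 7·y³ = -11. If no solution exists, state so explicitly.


The equation is x³ - 7y³ = -11. For fixed y, x³ = 7·y³ − 11, so a solution requires the RHS to be a perfect cube.
Strategy: iterate y from -35 to 35, compute RHS = 7·y³ − 11, and check whether it is a (positive or negative) perfect cube.
Check small values of y:
  y = 0: RHS = -11 is not a perfect cube.
  y = 1: RHS = -4 is not a perfect cube.
  y = -1: RHS = -18 is not a perfect cube.
  y = 2: RHS = 45 is not a perfect cube.
  y = -2: RHS = -67 is not a perfect cube.
  y = 3: RHS = 178 is not a perfect cube.
  y = -3: RHS = -200 is not a perfect cube.
Continuing the search up to |y| = 35 finds no solutions either.
No (x, y) in the scanned range satisfies the equation.

No integer solutions with |y| ≤ 35.


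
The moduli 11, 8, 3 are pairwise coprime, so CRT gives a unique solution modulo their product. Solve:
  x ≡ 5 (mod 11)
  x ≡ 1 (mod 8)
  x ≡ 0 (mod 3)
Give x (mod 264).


Moduli 11, 8, 3 are pairwise coprime; by CRT there is a unique solution modulo M = 11 · 8 · 3 = 264.
Solve pairwise, accumulating the modulus:
  Start with x ≡ 5 (mod 11).
  Combine with x ≡ 1 (mod 8): since gcd(11, 8) = 1, we get a unique residue mod 88.
    Write x = 5 + 11·t and substitute into x ≡ 1 (mod 8): 11·t ≡ 1 − 5 = -4 (mod 8).
    Reduce coefficients mod 8: 3·t ≡ 4 (mod 8).
    The inverse of 3 mod 8 is 3 (since 3·3 = 9 = 1·8 + 1), so t ≡ 3·4 = 12 ≡ 4 (mod 8).
    Then x = 5 + 11·4 = 49, valid modulo lcm(11, 8) = 88: x ≡ 49 (mod 88).
  Combine with x ≡ 0 (mod 3): since gcd(88, 3) = 1, we get a unique residue mod 264.
    Write x = 49 + 88·t and substitute into x ≡ 0 (mod 3): 88·t ≡ 0 − 49 = -49 (mod 3).
    Reduce coefficients mod 3: 1·t ≡ 2 (mod 3).
    So t ≡ 2 (mod 3).
    Then x = 49 + 88·2 = 225, valid modulo lcm(88, 3) = 264: x ≡ 225 (mod 264).
Verify: 225 mod 11 = 5 ✓, 225 mod 8 = 1 ✓, 225 mod 3 = 0 ✓.

x ≡ 225 (mod 264).


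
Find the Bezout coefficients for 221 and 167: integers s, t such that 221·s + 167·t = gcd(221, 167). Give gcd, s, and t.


Euclidean algorithm on (221, 167) — divide until remainder is 0:
  221 = 1 · 167 + 54
  167 = 3 · 54 + 5
  54 = 10 · 5 + 4
  5 = 1 · 4 + 1
  4 = 4 · 1 + 0
gcd(221, 167) = 1.
Track Bezout coefficients alongside the remainders: start with r₀ = 221 = a·1 + b·0 (s = 1, t = 0) and r₁ = 167 = a·0 + b·1 (s = 0, t = 1); each new remainder r_{k+1} = r_{k-1} − q_k·r_k inherits s_{k+1} = s_{k-1} − q_k·s_k, t_{k+1} = t_{k-1} − q_k·t_k, so r_k = a·s_k + b·t_k at every step:
  q = 1: r = 54, s = 1 − 1·0 = 1, t = 0 − 1·1 = -1  (check: 221·1 + 167·(-1) = 54)
  q = 3: r = 5, s = 0 − 3·1 = -3, t = 1 − 3·(-1) = 4  (check: 221·(-3) + 167·4 = 5)
  q = 10: r = 4, s = 1 − 10·(-3) = 31, t = -1 − 10·4 = -41  (check: 221·31 + 167·(-41) = 4)
  q = 1: r = 1, s = -3 − 1·31 = -34, t = 4 − 1·(-41) = 45  (check: 221·(-34) + 167·45 = 1)
The row with r = 1 (the gcd) gives the Bezout coefficients s = -34, t = 45.
Result: 221 · (-34) + 167 · (45) = 1.

gcd(221, 167) = 1; s = -34, t = 45 (check: 221·(-34) + 167·45 = 1).


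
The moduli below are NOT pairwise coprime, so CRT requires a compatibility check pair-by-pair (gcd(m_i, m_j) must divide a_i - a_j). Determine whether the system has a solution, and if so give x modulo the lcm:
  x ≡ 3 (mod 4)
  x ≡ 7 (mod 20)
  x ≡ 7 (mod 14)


Moduli 4, 20, 14 are not pairwise coprime, so CRT works modulo lcm(m_i) when all pairwise compatibility conditions hold.
Pairwise compatibility: gcd(m_i, m_j) must divide a_i - a_j for every pair.
Merge one congruence at a time:
  Start: x ≡ 3 (mod 4).
  Combine with x ≡ 7 (mod 20): gcd(4, 20) = 4; 7 - 3 = 4, which IS divisible by 4, so compatible.
    Write x = 3 + 4·t and substitute into x ≡ 7 (mod 20): 4·t ≡ 7 − 3 = 4 (mod 20).
    Divide the congruence (and modulus) by g = 4: 1·t ≡ 1 (mod 5).
    So t ≡ 1 (mod 5).
    Then x = 3 + 4·1 = 7, valid modulo lcm(4, 20) = 20: x ≡ 7 (mod 20).
  Combine with x ≡ 7 (mod 14): gcd(20, 14) = 2; 7 - 7 = 0, which IS divisible by 2, so compatible.
    Write x = 7 + 20·t and substitute into x ≡ 7 (mod 14): 20·t ≡ 7 − 7 = 0 (mod 14).
    Divide the congruence (and modulus) by g = 2: 10·t ≡ 0 (mod 7).
    Reduce coefficients mod 7: 3·t ≡ 0 (mod 7).
    The inverse of 3 mod 7 is 5 (since 3·5 = 15 = 2·7 + 1), so t ≡ 5·0 = 0 ≡ 0 (mod 7).
    Then x = 7 + 20·0 = 7, valid modulo lcm(20, 14) = 140: x ≡ 7 (mod 140).
Verify: 7 mod 4 = 3, 7 mod 20 = 7, 7 mod 14 = 7.

x ≡ 7 (mod 140).


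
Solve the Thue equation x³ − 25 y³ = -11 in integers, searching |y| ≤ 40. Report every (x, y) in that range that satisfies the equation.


The equation is x³ - 25y³ = -11. For fixed y, x³ = 25·y³ − 11, so a solution requires the RHS to be a perfect cube.
Strategy: iterate y from -40 to 40, compute RHS = 25·y³ − 11, and check whether it is a (positive or negative) perfect cube.
Check small values of y:
  y = 0: RHS = -11 is not a perfect cube.
  y = 1: RHS = 14 is not a perfect cube.
  y = -1: RHS = -36 is not a perfect cube.
  y = 2: RHS = 189 is not a perfect cube.
  y = -2: RHS = -211 is not a perfect cube.
  y = 3: RHS = 664 is not a perfect cube.
  y = -3: RHS = -686 is not a perfect cube.
Continuing the search up to |y| = 40 finds no solutions either.
No (x, y) in the scanned range satisfies the equation.

No integer solutions with |y| ≤ 40.


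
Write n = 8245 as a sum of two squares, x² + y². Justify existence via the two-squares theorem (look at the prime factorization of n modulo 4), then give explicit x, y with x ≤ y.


Step 1: Factor n = 8245 = 5 · 17 · 97.
Step 2: Check the mod-4 condition on each prime factor: 5 ≡ 1 (mod 4), exponent 1; 17 ≡ 1 (mod 4), exponent 1; 97 ≡ 1 (mod 4), exponent 1.
All primes ≡ 3 (mod 4) appear to even exponent (or don't appear), so by the two-squares theorem n IS expressible as a sum of two squares.
Step 3: Build a representation. Here n = 5 · 17 · 97 is a product of primes ≡ 1 (mod 4). Each prime p ≡ 1 (mod 4) is itself a sum of two squares; find a² by testing p − a² for a perfect square:
  5: 5 − 1² = 4 = 2² ⇒ 5 = 1² + 2².
  17: 17 − 1² = 16 = 4² ⇒ 17 = 1² + 4².
  97: 97 − 1² = 96, 97 − 2² = 93, 97 − 3² = 88, 97 − 4² = 81 = 9² ⇒ 97 = 4² + 9².
  Combine using the Brahmagupta–Fibonacci identity (a² + b²)(c² + d²) = (ac − bd)² + (ad + bc)² = (ac + bd)² + (ad − bc)²:
  5 · 17 = 85: from (1² + 2²)(1² + 4²), take (1·1 − 2·4, 1·4 + 2·1) = (1 − 8, 4 + 2) = (-7, 6); dropping signs (only squares matter) gives (7, 6); check 7² + 6² = 49 + 36 = 85 ✓.
  85 · 97 = 8245: from (7² + 6²)(4² + 9²), take (7·4 − 6·9, 7·9 + 6·4) = (28 − 54, 63 + 24) = (-26, 87); dropping signs (only squares matter) gives (26, 87); check 26² + 87² = 676 + 7569 = 8245 ✓.
Step 4: Order so x ≤ y and verify: 26² + 87² = 676 + 7569 = 8245 = n. ✓

n = 8245 = 26² + 87² (one valid representation with x ≤ y).
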